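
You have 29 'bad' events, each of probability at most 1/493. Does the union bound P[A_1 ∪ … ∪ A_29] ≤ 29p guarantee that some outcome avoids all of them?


Union bound: P[∪_{i=1}^{29} A_i] ≤ Σ_i P[A_i] ≤ 29·p = 29·(1/493) = 1/17.
Numerically: 1/17 ≈ 0.059.
Is 1/17 < 1? YES.
Since P[∪ A_i] ≤ 1/17 < 1, the complement has P[∩ A_i^c] ≥ 1 − 1/17 = 16/17 > 0, so some outcome avoids every A_i.

29·p = 1/17 ≈ 0.059; existence CERTIFIED by the union bound.


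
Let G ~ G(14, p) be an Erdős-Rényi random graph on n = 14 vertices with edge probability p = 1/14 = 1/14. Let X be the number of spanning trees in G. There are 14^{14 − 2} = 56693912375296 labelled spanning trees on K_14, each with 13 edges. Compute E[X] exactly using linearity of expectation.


K_14 has 14^{14 − 2} = 56693912375296 labelled spanning trees.
For each such spanning tree H, let X_H = 1 if all 13 edges of H are present in G. Then P[X_H = 1] = p^{13} = (1/14)^{13} = 1/793714773254144.
By linearity of expectation: E[X] = Σ_H E[X_H] = 56693912375296 · p^{13} = 56693912375296 · 1/793714773254144 = 1/14.
Numerically: E[X] ≈ 0.0714.

E[X] = 56693912375296 · (1/14)^{13} = 1/14 ≈ 0.0714.


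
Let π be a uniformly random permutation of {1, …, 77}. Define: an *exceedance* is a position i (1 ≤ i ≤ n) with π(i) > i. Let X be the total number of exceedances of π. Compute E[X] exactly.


Write X = Σ_{i=1}^{77} X_i, where X_i = 1_{π(i) > i}.
For each fixed i, π(i) is uniform over {1, …, 77} (marginal of a uniform permutation), so P[π(i) > i] = (n − i)/n. Summing: Σ_{i=1}^{77} (n − i)/n = (0 + 1 + … + 76)/77 = 77(77 − 1)/(2·77) = (77 − 1)/2.
Hence E[X] = Σ_{i=1}^{77} (77 − i)/77 = 38 ≈ 38.000.

E[X] = 38 = 38.000.


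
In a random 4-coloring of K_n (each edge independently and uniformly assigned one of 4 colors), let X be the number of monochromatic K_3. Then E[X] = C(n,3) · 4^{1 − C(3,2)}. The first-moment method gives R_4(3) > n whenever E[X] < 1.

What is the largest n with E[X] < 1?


We need C(n, 3) · 4^{1 − 3} < 1, i.e. C(n, 3) < 4^{3 − 1} = 16.
Check values of n near the boundary:
  n = 3: C(3, 3) = 1; 1 < 16? YES
  n = 4: C(4, 3) = 4; 4 < 16? YES
  n = 5: C(5, 3) = 10; 10 < 16? YES
  n = 6: C(6, 3) = 20; 20 < 16? NO
  n = 7: C(7, 3) = 35; 35 < 16? NO
  n = 8: C(8, 3) = 56; 56 < 16? NO
The largest n with C(n, 3) < 16 is n = 5 (where E[X] = 5/8 ≈ 0.625). Hence R_4(3) > 5, i.e. R_4(3) ≥ 6.

Largest n = 5; hence R_4(3) > 5.


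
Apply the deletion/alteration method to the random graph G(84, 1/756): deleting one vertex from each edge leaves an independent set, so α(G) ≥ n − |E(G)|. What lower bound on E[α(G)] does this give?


E[|E(G)|] = C(84, 2)·p = 3486 · (1/756) = 83/18.
E[α(G)] ≥ n − E[|E(G)|] = 84 − 83/18 = 1429/18.
Numerically: ≈ 79.3889.
(This is only a lower bound; the true E[α(G)] may be larger.)

E[α(G)] ≥ 1429/18 ≈ 79.3889.


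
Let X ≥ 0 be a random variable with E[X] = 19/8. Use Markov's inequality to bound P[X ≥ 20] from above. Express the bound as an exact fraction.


μ = E[X] = 19/8, a = 20.
Markov: P[X ≥ 20] ≤ μ/a = (19/8)/20 = 19/160.
Numerically: ≈ 0.11875.
(Since a = 20 > μ = 2.37500, the bound 19/160 is < 1 and informative.)

P[X ≥ 20] ≤ 19/160 ≈ 0.11875.


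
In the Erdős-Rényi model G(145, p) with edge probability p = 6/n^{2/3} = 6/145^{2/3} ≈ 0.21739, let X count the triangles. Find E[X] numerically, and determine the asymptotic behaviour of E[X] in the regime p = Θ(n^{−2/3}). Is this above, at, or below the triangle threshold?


Number of potential triangles: C(145, 3) = 497640.
Each occurs with probability p³ ≈ (0.21739)³ ≈ 1.0273484e-02.
By linearity: E[X] = C(145, 3)·p³ ≈ 497640 · 1.0273484e-02 ≈ 5112.49655.
Since α = 2/3 < 1, p = c/n^{2/3} ≫ 1/n is above the triangle threshold p ~ 1/n. Asymptotically E[X] ~ (c³/6)·n^{3(1−α)} = (6³/6)·n^{1} → ∞; triangles are abundant w.h.p.

E[X] ≈ 5112.49655; in regime p = Θ(1/n^{2/3}) E[X] diverges (above the triangle threshold p ~ 1/n).


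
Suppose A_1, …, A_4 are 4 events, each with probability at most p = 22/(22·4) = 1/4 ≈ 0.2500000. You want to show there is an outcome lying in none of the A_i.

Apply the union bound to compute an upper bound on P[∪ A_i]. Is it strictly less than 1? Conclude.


Union bound: P[∪_{i=1}^{4} A_i] ≤ Σ_i P[A_i] ≤ 4·p = 4·(1/4) = 1.
Numerically: 1 ≈ 1.0000000.
Is 1 < 1? NO.
Since the bound 1 is ≥ 1, the union bound is uninformative here; it does NOT by itself certify existence.

4·p = 1 ≈ 1.0000000; existence NOT certified by the union bound.


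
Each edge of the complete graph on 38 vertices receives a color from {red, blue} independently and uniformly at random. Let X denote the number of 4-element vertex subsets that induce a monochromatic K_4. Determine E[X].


Let X = Σ_S X_S over the C(38, 4) = 73815 subsets S of size 4, where X_S = 1 if the K_4 on S is monochromatic.
For a fixed S, the K_4 on S has C(4, 2) = 6 edges. P[all 6 edges red] = (1/2)^6, and likewise for blue, so P[monochromatic] = 2·(1/2)^6 = 2^{1 − 6} = 1/32.
By linearity: E[X] = C(38, 4) · 2^{1 − 6} = 73815 · 1/32 = 73815/32.
Numerically: E[X] ≈ 2306.718750.

E[X] = C(38,4)·2^(1−C(4,2)) = 73815/32 ≈ 2306.718750.


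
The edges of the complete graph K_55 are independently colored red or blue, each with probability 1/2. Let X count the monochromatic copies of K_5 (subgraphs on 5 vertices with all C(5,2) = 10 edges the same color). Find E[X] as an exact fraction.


Let X = Σ_S X_S over the C(55, 5) = 3478761 subsets S of size 5, where X_S = 1 if the K_5 on S is monochromatic.
For a fixed S, the K_5 on S has C(5, 2) = 10 edges. P[all 10 edges red] = (1/2)^10, and likewise for blue, so P[monochromatic] = 2·(1/2)^10 = 2^{1 − 10} = 1/512.
By linearity of expectation: E[X] = C(55, 5) · 2^{1 − 10} = 3478761 · 1/512 = 3478761/512.
Numerically: E[X] ≈ 6794.45508.

E[X] = C(55,5)·2^(1−C(5,2)) = 3478761/512 ≈ 6794.45508.


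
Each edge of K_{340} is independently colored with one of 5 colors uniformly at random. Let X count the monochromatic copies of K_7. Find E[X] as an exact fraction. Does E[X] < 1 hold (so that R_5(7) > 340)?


E[X] = C(340, 7) · 5^{1 − 21} = 97932136940560 · 5^{−20} = 97932136940560/95367431640625.
As a reduced fraction: E[X] = 19586427388112/19073486328125 ≈ 1.027.
Is E[X] < 1? NO.
Since E[X] ≥ 1, the first-moment bound is inconclusive at n = 340; it does NOT by itself certify R_5(7) > 340.

E[X] = 19586427388112/19073486328125 ≈ 1.027; E[X] ≥ 1; first-moment method inconclusive here.


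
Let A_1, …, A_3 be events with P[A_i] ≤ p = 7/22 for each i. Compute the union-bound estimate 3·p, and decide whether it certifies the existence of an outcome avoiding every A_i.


Union bound: P[∪_{i=1}^{3} A_i] ≤ Σ_i P[A_i] ≤ 3·p = 3·(7/22) = 21/22.
Numerically: 21/22 ≈ 0.9545455.
Is 21/22 < 1? YES.
Since P[∪ A_i] ≤ 21/22 < 1, the complement has P[∩ A_i^c] ≥ 1 − 21/22 = 1/22 > 0, so some outcome avoids every A_i.

3·p = 21/22 ≈ 0.9545455; existence CERTIFIED by the union bound.


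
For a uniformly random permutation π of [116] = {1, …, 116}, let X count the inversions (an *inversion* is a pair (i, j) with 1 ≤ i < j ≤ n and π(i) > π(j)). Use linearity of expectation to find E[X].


Write X = Σ X_I over the C(116, 2) = 6670 pairs i < j, with X_I the indicator of one inversion.
There are 6670 indicators.
For each fixed pair i < j, the values π(i) and π(j) are two distinct elements of {1, …, 116} in uniformly random order; by symmetry P[π(i) > π(j)] = 1/2.
By linearity: E[X] = 6670 · (1/2) = C(116, 2) · (1/2) = 6670/2 = 3335 ≈ 3335.000.

E[X] = 3335 = 3335.000.


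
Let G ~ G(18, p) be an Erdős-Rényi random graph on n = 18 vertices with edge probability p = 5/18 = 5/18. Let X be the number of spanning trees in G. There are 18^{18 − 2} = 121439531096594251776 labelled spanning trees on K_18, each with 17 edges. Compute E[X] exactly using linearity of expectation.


K_18 has 18^{18 − 2} = 121439531096594251776 labelled spanning trees.
For each such spanning tree H, let X_H = 1 if all 17 edges of H are present in G. Then P[X_H = 1] = p^{17} = (5/18)^{17} = 762939453125/2185911559738696531968.
By linearity of expectation: E[X] = Σ_H E[X_H] = 121439531096594251776 · p^{17} = 121439531096594251776 · 762939453125/2185911559738696531968 = 762939453125/18.
Numerically: E[X] ≈ 4.239e+10.

E[X] = 121439531096594251776 · (5/18)^{17} = 762939453125/18 ≈ 4.239e+10.


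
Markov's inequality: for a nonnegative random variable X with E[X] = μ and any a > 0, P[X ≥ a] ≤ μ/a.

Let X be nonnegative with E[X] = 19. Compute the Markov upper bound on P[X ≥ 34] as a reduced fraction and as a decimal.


μ = E[X] = 19, a = 34.
Markov: P[X ≥ 34] ≤ μ/a = (19)/34 = 19/34.
Numerically: ≈ 0.5588.
(Since a = 34 > μ = 19.0000, the bound 19/34 is < 1 and informative.)

P[X ≥ 34] ≤ 19/34 ≈ 0.5588.


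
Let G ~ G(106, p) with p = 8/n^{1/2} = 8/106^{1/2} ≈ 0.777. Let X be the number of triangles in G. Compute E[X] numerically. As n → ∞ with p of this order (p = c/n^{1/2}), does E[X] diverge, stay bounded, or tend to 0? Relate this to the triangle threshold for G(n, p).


Number of potential triangles: C(106, 3) = 192920.
Each occurs with probability p³ ≈ (0.777)³ ≈ 4.69149e-01.
By linearity: E[X] = C(106, 3)·p³ ≈ 192920 · 4.69149e-01 ≈ 90508.302.
Since α = 1/2 < 1, p = c/n^{1/2} ≫ 1/n is above the triangle threshold p ~ 1/n. Asymptotically E[X] ~ (c³/6)·n^{3(1−α)} = (8³/6)·n^{1.5} → ∞; triangles are abundant w.h.p.

E[X] ≈ 90508.302; in regime p = Θ(1/n^{1/2}) E[X] diverges (above the triangle threshold p ~ 1/n).


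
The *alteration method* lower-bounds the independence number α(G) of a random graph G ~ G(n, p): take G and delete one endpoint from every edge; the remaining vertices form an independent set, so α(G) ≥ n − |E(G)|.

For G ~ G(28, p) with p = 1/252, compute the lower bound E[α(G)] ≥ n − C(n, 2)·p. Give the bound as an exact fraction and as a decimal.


E[|E(G)|] = C(28, 2)·p = 378 · (1/252) = 3/2.
E[α(G)] ≥ n − E[|E(G)|] = 28 − 3/2 = 53/2.
Numerically: ≈ 26.50000.
(This is only a lower bound; the true E[α(G)] may be larger.)

E[α(G)] ≥ 53/2 ≈ 26.50000.


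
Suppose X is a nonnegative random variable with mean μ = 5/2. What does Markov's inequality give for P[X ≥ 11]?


μ = E[X] = 5/2, a = 11.
Markov: P[X ≥ 11] ≤ μ/a = (5/2)/11 = 5/22.
Numerically: ≈ 0.227273.
(Since a = 11 > μ = 2.500000, the bound 5/22 is < 1 and informative.)

P[X ≥ 11] ≤ 5/22 ≈ 0.227273.


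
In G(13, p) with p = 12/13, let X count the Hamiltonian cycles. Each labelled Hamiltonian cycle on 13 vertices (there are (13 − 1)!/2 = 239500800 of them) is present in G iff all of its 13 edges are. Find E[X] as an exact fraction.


K_13 has (13 − 1)!/2 = 239500800 labelled Hamiltonian cycles.
For each such Hamiltonian cycle H, let X_H = 1 if all 13 edges of H are present in G. Then P[X_H = 1] = p^{13} = (12/13)^{13} = 106993205379072/302875106592253.
Summing the indicators: E[X] = Σ_H E[X_H] = 239500800 · p^{13} = 239500800 · 106993205379072/302875106592253 = 25624958282852047257600/302875106592253.
Numerically: E[X] ≈ 8.46e+07.

E[X] = 239500800 · (12/13)^{13} = 25624958282852047257600/302875106592253 ≈ 8.46e+07.


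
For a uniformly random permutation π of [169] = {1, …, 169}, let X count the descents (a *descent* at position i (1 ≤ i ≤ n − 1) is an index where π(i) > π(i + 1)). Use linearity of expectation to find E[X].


Write X = Σ X_I over i = 1, …, 168, with X_I the indicator of one descent.
There are 168 indicators.
For each fixed i, the pair (π(i), π(i+1)) is a uniformly random ordered pair of distinct values from {1, …, 169}; by symmetry P[π(i) > π(i+1)] = 1/2.
By linearity: E[X] = 168 · (1/2) = (169 − 1) · (1/2) = 84 ≈ 84.0000.

E[X] = 84 = 84.0000.


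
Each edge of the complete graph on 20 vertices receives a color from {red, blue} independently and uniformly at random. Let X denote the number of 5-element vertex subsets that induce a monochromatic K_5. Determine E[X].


Let X = Σ_S X_S over the C(20, 5) = 15504 subsets S of size 5, where X_S = 1 if the K_5 on S is monochromatic.
For a fixed S, the K_5 on S has C(5, 2) = 10 edges. P[all 10 edges red] = (1/2)^10, and likewise for blue, so P[monochromatic] = 2·(1/2)^10 = 2^{1 − 10} = 1/512.
By linearity of expectation: E[X] = C(20, 5) · 2^{1 − 10} = 15504 · 1/512 = 969/32.
Numerically: E[X] ≈ 30.28125.

E[X] = C(20,5)·2^(1−C(5,2)) = 969/32 ≈ 30.28125.


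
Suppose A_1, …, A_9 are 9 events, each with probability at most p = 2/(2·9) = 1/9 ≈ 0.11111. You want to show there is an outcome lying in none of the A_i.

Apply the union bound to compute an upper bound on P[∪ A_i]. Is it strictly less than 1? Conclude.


Union bound: P[∪_{i=1}^{9} A_i] ≤ Σ_i P[A_i] ≤ 9·p = 9·(1/9) = 1.
Numerically: 1 ≈ 1.00000.
Is 1 < 1? NO.
Since the bound 1 is ≥ 1, the union bound is uninformative here; it does NOT by itself certify existence.

9·p = 1 ≈ 1.00000; existence NOT certified by the union bound.


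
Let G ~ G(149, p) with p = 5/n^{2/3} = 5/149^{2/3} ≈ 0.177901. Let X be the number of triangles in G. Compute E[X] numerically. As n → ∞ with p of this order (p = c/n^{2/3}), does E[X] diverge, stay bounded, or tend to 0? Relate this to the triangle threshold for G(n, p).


Number of potential triangles: C(149, 3) = 540274.
Each occurs with probability p³ ≈ (0.177901)³ ≈ 5.63037701e-03.
By linearity: E[X] = C(149, 3)·p³ ≈ 540274 · 5.63037701e-03 ≈ 3041.946309.
Since α = 2/3 < 1, p = c/n^{2/3} ≫ 1/n is above the triangle threshold p ~ 1/n. Asymptotically E[X] ~ (c³/6)·n^{3(1−α)} = (5³/6)·n^{1} → ∞; triangles are abundant w.h.p.

E[X] ≈ 3041.946309; in regime p = Θ(1/n^{2/3}) E[X] diverges (above the triangle threshold p ~ 1/n).


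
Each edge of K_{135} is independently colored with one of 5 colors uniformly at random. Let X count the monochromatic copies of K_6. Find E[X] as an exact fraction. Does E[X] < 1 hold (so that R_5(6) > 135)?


E[X] = C(135, 6) · 5^{1 − 15} = 7511839335 · 5^{−14} = 7511839335/6103515625.
As a reduced fraction: E[X] = 1502367867/1220703125 ≈ 1.230740.
Is E[X] < 1? NO.
Since E[X] ≥ 1, the first-moment bound is inconclusive at n = 135; it does NOT by itself certify R_5(6) > 135.

E[X] = 1502367867/1220703125 ≈ 1.230740; E[X] ≥ 1; first-moment method inconclusive here.


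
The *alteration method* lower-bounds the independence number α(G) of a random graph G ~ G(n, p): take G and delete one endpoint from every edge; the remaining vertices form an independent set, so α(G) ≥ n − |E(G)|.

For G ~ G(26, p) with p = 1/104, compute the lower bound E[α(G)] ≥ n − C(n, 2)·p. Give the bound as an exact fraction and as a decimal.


E[|E(G)|] = C(26, 2)·p = 325 · (1/104) = 25/8.
E[α(G)] ≥ n − E[|E(G)|] = 26 − 25/8 = 183/8.
Numerically: ≈ 22.875000.
(This is only a lower bound; the true E[α(G)] may be larger.)

E[α(G)] ≥ 183/8 ≈ 22.875000.


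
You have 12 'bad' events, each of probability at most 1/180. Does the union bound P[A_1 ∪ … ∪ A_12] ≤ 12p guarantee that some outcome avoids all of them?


Union bound: P[∪_{i=1}^{12} A_i] ≤ Σ_i P[A_i] ≤ 12·p = 12·(1/180) = 1/15.
Numerically: 1/15 ≈ 0.067.
Is 1/15 < 1? YES.
Since P[∪ A_i] ≤ 1/15 < 1, the complement has P[∩ A_i^c] ≥ 1 − 1/15 = 14/15 > 0, so some outcome avoids every A_i.

12·p = 1/15 ≈ 0.067; existence CERTIFIED by the union bound.


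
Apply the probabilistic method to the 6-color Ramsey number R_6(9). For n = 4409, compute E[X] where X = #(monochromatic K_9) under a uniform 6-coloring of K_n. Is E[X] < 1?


E[X] = C(4409, 9) · 6^{1 − 36} = 1720875732988608787686577131 · 6^{−35} = 1720875732988608787686577131/1719070799748422591028658176.
As a reduced fraction: E[X] = 573625244329536262562192377/573023599916140863676219392 ≈ 1.001050.
Is E[X] < 1? NO.
Since E[X] ≥ 1, the first-moment bound is inconclusive at n = 4409; it does NOT by itself certify R_6(9) > 4409.

E[X] = 573625244329536262562192377/573023599916140863676219392 ≈ 1.001050; E[X] ≥ 1; first-moment method inconclusive here.


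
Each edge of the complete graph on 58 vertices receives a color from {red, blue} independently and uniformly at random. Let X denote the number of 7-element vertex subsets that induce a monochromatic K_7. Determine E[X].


Let X = Σ_S X_S over the C(58, 7) = 300674088 subsets S of size 7, where X_S = 1 if the K_7 on S is monochromatic.
For a fixed S, the K_7 on S has C(7, 2) = 21 edges. P[all 21 edges red] = (1/2)^21, and likewise for blue, so P[monochromatic] = 2·(1/2)^21 = 2^{1 − 21} = 1/1048576.
Summing: E[X] = C(58, 7) · 2^{1 − 21} = 300674088 · 1/1048576 = 37584261/131072.
Numerically: E[X] ≈ 286.7452.

E[X] = C(58,7)·2^(1−C(7,2)) = 37584261/131072 ≈ 286.7452.


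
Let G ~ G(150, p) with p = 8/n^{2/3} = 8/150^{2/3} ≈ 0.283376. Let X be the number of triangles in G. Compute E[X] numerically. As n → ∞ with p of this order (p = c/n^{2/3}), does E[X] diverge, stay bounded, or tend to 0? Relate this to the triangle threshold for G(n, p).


Number of potential triangles: C(150, 3) = 551300.
Each occurs with probability p³ ≈ (0.283376)³ ≈ 2.27555556e-02.
By linearity: E[X] = C(150, 3)·p³ ≈ 551300 · 2.27555556e-02 ≈ 12545.137778.
Since α = 2/3 < 1, p = c/n^{2/3} ≫ 1/n is above the triangle threshold p ~ 1/n. Asymptotically E[X] ~ (c³/6)·n^{3(1−α)} = (8³/6)·n^{1} → ∞; triangles are abundant w.h.p.

E[X] ≈ 12545.137778; in regime p = Θ(1/n^{2/3}) E[X] diverges (above the triangle threshold p ~ 1/n).


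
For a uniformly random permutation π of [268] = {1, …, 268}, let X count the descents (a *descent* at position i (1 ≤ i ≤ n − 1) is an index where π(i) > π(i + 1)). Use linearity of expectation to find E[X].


Write X = Σ X_I over i = 1, …, 267, with X_I the indicator of one descent.
There are 267 indicators.
For each fixed i, the pair (π(i), π(i+1)) is a uniformly random ordered pair of distinct values from {1, …, 268}; by symmetry P[π(i) > π(i+1)] = 1/2.
By linearity: E[X] = 267 · (1/2) = (268 − 1) · (1/2) = 267/2 ≈ 133.5000.

E[X] = 267/2 = 133.5000.


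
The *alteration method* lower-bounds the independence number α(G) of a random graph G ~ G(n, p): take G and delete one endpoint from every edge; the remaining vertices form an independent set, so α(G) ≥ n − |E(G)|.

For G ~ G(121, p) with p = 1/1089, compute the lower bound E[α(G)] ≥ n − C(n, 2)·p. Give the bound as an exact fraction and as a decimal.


E[|E(G)|] = C(121, 2)·p = 7260 · (1/1089) = 20/3.
E[α(G)] ≥ n − E[|E(G)|] = 121 − 20/3 = 343/3.
Numerically: ≈ 114.3333.
(This is only a lower bound; the true E[α(G)] may be larger.)

E[α(G)] ≥ 343/3 ≈ 114.3333.


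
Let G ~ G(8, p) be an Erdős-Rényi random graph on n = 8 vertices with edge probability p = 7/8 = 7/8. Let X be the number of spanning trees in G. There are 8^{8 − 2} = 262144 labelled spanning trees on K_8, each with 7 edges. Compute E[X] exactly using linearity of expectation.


K_8 has 8^{8 − 2} = 262144 labelled spanning trees.
For each such spanning tree H, let X_H = 1 if all 7 edges of H are present in G. Then P[X_H = 1] = p^{7} = (7/8)^{7} = 823543/2097152.
Summing the indicators: E[X] = Σ_H E[X_H] = 262144 · p^{7} = 262144 · 823543/2097152 = 823543/8.
Numerically: E[X] ≈ 1.029e+05.

E[X] = 262144 · (7/8)^{7} = 823543/8 ≈ 1.029e+05.


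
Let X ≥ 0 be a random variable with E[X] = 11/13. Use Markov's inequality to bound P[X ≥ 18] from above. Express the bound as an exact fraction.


μ = E[X] = 11/13, a = 18.
Markov: P[X ≥ 18] ≤ μ/a = (11/13)/18 = 11/234.
Numerically: ≈ 0.04701.
(Since a = 18 > μ = 0.84615, the bound 11/234 is < 1 and informative.)

P[X ≥ 18] ≤ 11/234 ≈ 0.04701.


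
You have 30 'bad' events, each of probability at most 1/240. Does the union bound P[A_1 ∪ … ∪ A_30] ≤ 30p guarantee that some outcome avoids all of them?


Union bound: P[∪_{i=1}^{30} A_i] ≤ Σ_i P[A_i] ≤ 30·p = 30·(1/240) = 1/8.
Numerically: 1/8 ≈ 0.1250.
Is 1/8 < 1? YES.
Since P[∪ A_i] ≤ 1/8 < 1, the complement has P[∩ A_i^c] ≥ 1 − 1/8 = 7/8 > 0, so some outcome avoids every A_i.

30·p = 1/8 ≈ 0.1250; existence CERTIFIED by the union bound.


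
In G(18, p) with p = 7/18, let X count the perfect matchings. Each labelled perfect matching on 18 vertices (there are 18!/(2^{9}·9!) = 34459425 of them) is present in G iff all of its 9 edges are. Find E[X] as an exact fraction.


K_18 has 18!/(2^{9}·9!) = 34459425 labelled perfect matchings.
For each such perfect matching H, let X_H = 1 if all 9 edges of H are present in G. Then P[X_H = 1] = p^{9} = (7/18)^{9} = 40353607/198359290368.
By linearity of expectation: E[X] = Σ_H E[X_H] = 34459425 · p^{9} = 34459425 · 40353607/198359290368 = 17167433257975/2448880128.
Numerically: E[X] ≈ 7010.3.

E[X] = 34459425 · (7/18)^{9} = 17167433257975/2448880128 ≈ 7010.3.


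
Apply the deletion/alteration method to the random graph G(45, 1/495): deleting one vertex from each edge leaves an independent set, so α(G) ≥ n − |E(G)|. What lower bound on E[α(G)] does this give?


E[|E(G)|] = C(45, 2)·p = 990 · (1/495) = 2.
E[α(G)] ≥ n − E[|E(G)|] = 45 − 2 = 43.
Numerically: ≈ 43.0000.
(This is only a lower bound; the true E[α(G)] may be larger.)

E[α(G)] ≥ 43 ≈ 43.0000.


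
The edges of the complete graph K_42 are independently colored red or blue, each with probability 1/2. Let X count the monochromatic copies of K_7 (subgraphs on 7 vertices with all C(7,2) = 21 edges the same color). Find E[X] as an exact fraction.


Let X = Σ_S X_S over the C(42, 7) = 26978328 subsets S of size 7, where X_S = 1 if the K_7 on S is monochromatic.
For a fixed S, the K_7 on S has C(7, 2) = 21 edges. P[all 21 edges red] = (1/2)^21, and likewise for blue, so P[monochromatic] = 2·(1/2)^21 = 2^{1 − 21} = 1/1048576.
Summing: E[X] = C(42, 7) · 2^{1 − 21} = 26978328 · 1/1048576 = 3372291/131072.
Numerically: E[X] ≈ 25.72854.

E[X] = C(42,7)·2^(1−C(7,2)) = 3372291/131072 ≈ 25.72854.


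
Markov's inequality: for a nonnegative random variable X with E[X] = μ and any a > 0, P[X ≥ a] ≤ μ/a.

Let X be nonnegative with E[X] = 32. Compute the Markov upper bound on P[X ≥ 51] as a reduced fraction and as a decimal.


μ = E[X] = 32, a = 51.
Markov: P[X ≥ 51] ≤ μ/a = (32)/51 = 32/51.
Numerically: ≈ 0.627.
(Since a = 51 > μ = 32.000, the bound 32/51 is < 1 and informative.)

P[X ≥ 51] ≤ 32/51 ≈ 0.627.


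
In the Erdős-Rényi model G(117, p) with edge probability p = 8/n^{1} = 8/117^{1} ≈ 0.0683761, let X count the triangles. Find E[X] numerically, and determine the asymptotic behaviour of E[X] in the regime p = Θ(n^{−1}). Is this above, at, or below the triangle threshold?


Number of potential triangles: C(117, 3) = 260130.
Each occurs with probability p³ ≈ (0.0683761)³ ≈ 3.19677725e-04.
By linearity: E[X] = C(117, 3)·p³ ≈ 260130 · 3.19677725e-04 ≈ 83.157767.
Here α = 1, so p = 8/n is exactly at the triangle threshold p ~ 1/n. Asymptotically E[X] → c³/6 = 8³/6 = 256/3 ≈ 85.333333, a bounded constant. In this regime the triangle count is asymptotically Poisson(c³/6).

E[X] ≈ 83.157767; in regime p = Θ(1/n^{1}) E[X] stays bounded (at the triangle threshold p ~ 1/n).


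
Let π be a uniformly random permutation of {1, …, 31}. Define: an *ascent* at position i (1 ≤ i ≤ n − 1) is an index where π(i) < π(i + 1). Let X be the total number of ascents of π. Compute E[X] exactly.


Write X = Σ X_I over i = 1, …, 30, with X_I the indicator of one ascent.
There are 30 indicators.
For each fixed i, the pair (π(i), π(i+1)) is a uniformly random ordered pair of distinct values from {1, …, 31}; by symmetry P[π(i) < π(i+1)] = 1/2.
By linearity: E[X] = 30 · (1/2) = (31 − 1) · (1/2) = 15 ≈ 15.000000.

E[X] = 15 = 15.000000.


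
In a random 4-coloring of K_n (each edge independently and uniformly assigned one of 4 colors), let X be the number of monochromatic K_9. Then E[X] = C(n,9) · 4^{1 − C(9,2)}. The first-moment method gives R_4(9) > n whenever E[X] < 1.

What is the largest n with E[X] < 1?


We need C(n, 9) · 4^{1 − 36} < 1, i.e. C(n, 9) < 4^{36 − 1} = 1180591620717411303424.
Check values of n near the boundary:
  n = 913: C(913, 9) = 1167605542753639808390; 1167605542753639808390 < 1180591620717411303424? YES
  n = 914: C(914, 9) = 1179217089587653905932; 1179217089587653905932 < 1180591620717411303424? YES
  n = 915: C(915, 9) = 1190931166636537885130; 1190931166636537885130 < 1180591620717411303424? NO
  n = 916: C(916, 9) = 1202748565202942340440; 1202748565202942340440 < 1180591620717411303424? NO
The largest n with C(n, 9) < 1180591620717411303424 is n = 914 (where E[X] = 294804272396913476483/295147905179352825856 ≈ 0.9988). Hence R_4(9) > 914, i.e. R_4(9) ≥ 915.

Largest n = 914; hence R_4(9) > 914.


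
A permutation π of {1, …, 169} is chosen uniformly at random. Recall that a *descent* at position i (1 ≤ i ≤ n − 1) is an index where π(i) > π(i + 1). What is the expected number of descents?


Write X = Σ X_I over i = 1, …, 168, with X_I the indicator of one descent.
There are 168 indicators.
For each fixed i, the pair (π(i), π(i+1)) is a uniformly random ordered pair of distinct values from {1, …, 169}; by symmetry P[π(i) > π(i+1)] = 1/2.
By linearity: E[X] = 168 · (1/2) = (169 − 1) · (1/2) = 84 ≈ 84.00000.

E[X] = 84 = 84.00000.


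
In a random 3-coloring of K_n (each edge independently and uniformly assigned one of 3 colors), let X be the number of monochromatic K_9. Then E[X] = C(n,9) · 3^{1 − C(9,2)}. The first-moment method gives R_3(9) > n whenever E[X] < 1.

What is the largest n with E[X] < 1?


We need C(n, 9) · 3^{1 − 36} < 1, i.e. C(n, 9) < 3^{36 − 1} = 50031545098999707.
Check values of n near the boundary:
  n = 295: C(295, 9) = 41221140106119260; 41221140106119260 < 50031545098999707? YES
  n = 296: C(296, 9) = 42513789098994080; 42513789098994080 < 50031545098999707? YES
  n = 297: C(297, 9) = 43842345008337645; 43842345008337645 < 50031545098999707? YES
  n = 298: C(298, 9) = 45207677551849890; 45207677551849890 < 50031545098999707? YES
  n = 299: C(299, 9) = 46610674441390059; 46610674441390059 < 50031545098999707? YES
  n = 300: C(300, 9) = 48052241692154700; 48052241692154700 < 50031545098999707? YES
  n = 301: C(301, 9) = 49533303936090975; 49533303936090975 < 50031545098999707? YES
  n = 302: C(302, 9) = 51054804739588650; 51054804739588650 < 50031545098999707? NO
  n = 303: C(303, 9) = 52617706925494425; 52617706925494425 < 50031545098999707? NO
The largest n with C(n, 9) < 50031545098999707 is n = 301 (where E[X] = 16511101312030325/16677181699666569 ≈ 0.990041). Hence R_3(9) > 301, i.e. R_3(9) ≥ 302.

Largest n = 301; hence R_3(9) > 301.


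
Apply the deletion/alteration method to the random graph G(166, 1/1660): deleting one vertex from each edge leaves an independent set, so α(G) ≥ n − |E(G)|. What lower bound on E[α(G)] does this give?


E[|E(G)|] = C(166, 2)·p = 13695 · (1/1660) = 33/4.
E[α(G)] ≥ n − E[|E(G)|] = 166 − 33/4 = 631/4.
Numerically: ≈ 157.75000.
(This is only a lower bound; the true E[α(G)] may be larger.)

E[α(G)] ≥ 631/4 ≈ 157.75000.


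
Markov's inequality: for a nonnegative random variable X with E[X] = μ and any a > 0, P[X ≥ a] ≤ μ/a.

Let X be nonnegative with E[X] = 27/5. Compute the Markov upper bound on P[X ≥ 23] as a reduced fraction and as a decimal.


μ = E[X] = 27/5, a = 23.
Markov: P[X ≥ 23] ≤ μ/a = (27/5)/23 = 27/115.
Numerically: ≈ 0.2348.
(Since a = 23 > μ = 5.4000, the bound 27/115 is < 1 and informative.)

P[X ≥ 23] ≤ 27/115 ≈ 0.2348.


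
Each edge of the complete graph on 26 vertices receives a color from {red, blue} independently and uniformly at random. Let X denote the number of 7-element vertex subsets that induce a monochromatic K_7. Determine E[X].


Let X = Σ_S X_S over the C(26, 7) = 657800 subsets S of size 7, where X_S = 1 if the K_7 on S is monochromatic.
For a fixed S, the K_7 on S has C(7, 2) = 21 edges. P[all 21 edges red] = (1/2)^21, and likewise for blue, so P[monochromatic] = 2·(1/2)^21 = 2^{1 − 21} = 1/1048576.
By linearity: E[X] = C(26, 7) · 2^{1 − 21} = 657800 · 1/1048576 = 82225/131072.
Numerically: E[X] ≈ 0.627327.

E[X] = C(26,7)·2^(1−C(7,2)) = 82225/131072 ≈ 0.627327.


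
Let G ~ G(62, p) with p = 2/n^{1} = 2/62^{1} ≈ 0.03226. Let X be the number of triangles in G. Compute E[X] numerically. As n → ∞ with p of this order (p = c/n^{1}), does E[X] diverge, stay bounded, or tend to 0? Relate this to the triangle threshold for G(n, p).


Number of potential triangles: C(62, 3) = 37820.
Each occurs with probability p³ ≈ (0.03226)³ ≈ 3.356718e-05.
By linearity: E[X] = C(62, 3)·p³ ≈ 37820 · 3.356718e-05 ≈ 1.2695.
Here α = 1, so p = 2/n is exactly at the triangle threshold p ~ 1/n. Asymptotically E[X] → c³/6 = 2³/6 = 4/3 ≈ 1.3333, a bounded constant. In this regime the triangle count is asymptotically Poisson(c³/6).

E[X] ≈ 1.2695; in regime p = Θ(1/n^{1}) E[X] stays bounded (at the triangle threshold p ~ 1/n).


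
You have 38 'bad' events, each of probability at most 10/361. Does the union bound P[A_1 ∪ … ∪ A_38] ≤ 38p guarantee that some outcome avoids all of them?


Union bound: P[∪_{i=1}^{38} A_i] ≤ Σ_i P[A_i] ≤ 38·p = 38·(10/361) = 20/19.
Numerically: 20/19 ≈ 1.052632.
Is 20/19 < 1? NO.
Since the bound 20/19 is ≥ 1, the union bound is uninformative here; it does NOT by itself certify existence.

38·p = 20/19 ≈ 1.052632; existence NOT certified by the union bound.


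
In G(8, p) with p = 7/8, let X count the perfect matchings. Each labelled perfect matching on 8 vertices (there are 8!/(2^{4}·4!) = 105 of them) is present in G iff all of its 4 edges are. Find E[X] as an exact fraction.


K_8 has 8!/(2^{4}·4!) = 105 labelled perfect matchings.
For each such perfect matching H, let X_H = 1 if all 4 edges of H are present in G. Then P[X_H = 1] = p^{4} = (7/8)^{4} = 2401/4096.
By linearity: E[X] = Σ_H E[X_H] = 105 · p^{4} = 105 · 2401/4096 = 252105/4096.
Numerically: E[X] ≈ 61.55.

E[X] = 105 · (7/8)^{4} = 252105/4096 ≈ 61.55.


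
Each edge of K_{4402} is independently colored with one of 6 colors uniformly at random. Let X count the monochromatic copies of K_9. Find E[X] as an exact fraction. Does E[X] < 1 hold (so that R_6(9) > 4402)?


E[X] = C(4402, 9) · 6^{1 − 36} = 1696419745356657449393393700 · 6^{−35} = 1696419745356657449393393700/1719070799748422591028658176.
As a reduced fraction: E[X] = 141368312113054787449449475/143255899979035215919054848 ≈ 0.986824.
Is E[X] < 1? YES.
Since E[X] < 1, there exists a 6-coloring of K_{4402} with no monochromatic K_9; hence R_6(9) > 4402.

E[X] = 141368312113054787449449475/143255899979035215919054848 ≈ 0.986824; E[X] < 1, so R_6(9) > 4402.


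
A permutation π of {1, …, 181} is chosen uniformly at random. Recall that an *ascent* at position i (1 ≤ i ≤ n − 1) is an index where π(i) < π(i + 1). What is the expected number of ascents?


Write X = Σ X_I over i = 1, …, 180, with X_I the indicator of one ascent.
There are 180 indicators.
For each fixed i, the pair (π(i), π(i+1)) is a uniformly random ordered pair of distinct values from {1, …, 181}; by symmetry P[π(i) < π(i+1)] = 1/2.
By linearity: E[X] = 180 · (1/2) = (181 − 1) · (1/2) = 90 ≈ 90.00000.

E[X] = 90 = 90.00000.


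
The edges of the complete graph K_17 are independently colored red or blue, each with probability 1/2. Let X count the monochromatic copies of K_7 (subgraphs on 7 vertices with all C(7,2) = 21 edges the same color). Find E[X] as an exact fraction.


Let X = Σ_S X_S over the C(17, 7) = 19448 subsets S of size 7, where X_S = 1 if the K_7 on S is monochromatic.
For a fixed S, the K_7 on S has C(7, 2) = 21 edges. P[all 21 edges red] = (1/2)^21, and likewise for blue, so P[monochromatic] = 2·(1/2)^21 = 2^{1 − 21} = 1/1048576.
Summing: E[X] = C(17, 7) · 2^{1 − 21} = 19448 · 1/1048576 = 2431/131072.
Numerically: E[X] ≈ 0.018547.

E[X] = C(17,7)·2^(1−C(7,2)) = 2431/131072 ≈ 0.018547.


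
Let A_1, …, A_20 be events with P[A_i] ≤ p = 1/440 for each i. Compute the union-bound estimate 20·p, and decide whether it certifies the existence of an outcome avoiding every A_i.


Union bound: P[∪_{i=1}^{20} A_i] ≤ Σ_i P[A_i] ≤ 20·p = 20·(1/440) = 1/22.
Numerically: 1/22 ≈ 0.045455.
Is 1/22 < 1? YES.
Since P[∪ A_i] ≤ 1/22 < 1, the complement has P[∩ A_i^c] ≥ 1 − 1/22 = 21/22 > 0, so some outcome avoids every A_i.

20·p = 1/22 ≈ 0.045455; existence CERTIFIED by the union bound.


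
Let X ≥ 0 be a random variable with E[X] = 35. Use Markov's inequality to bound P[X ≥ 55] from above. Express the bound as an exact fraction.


μ = E[X] = 35, a = 55.
Markov: P[X ≥ 55] ≤ μ/a = (35)/55 = 7/11.
Numerically: ≈ 0.636364.
(Since a = 55 > μ = 35.000000, the bound 7/11 is < 1 and informative.)

P[X ≥ 55] ≤ 7/11 ≈ 0.636364.


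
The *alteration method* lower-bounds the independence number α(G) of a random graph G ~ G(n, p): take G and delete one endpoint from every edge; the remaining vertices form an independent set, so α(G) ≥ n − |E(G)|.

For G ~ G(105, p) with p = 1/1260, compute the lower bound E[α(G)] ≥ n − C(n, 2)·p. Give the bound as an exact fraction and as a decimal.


E[|E(G)|] = C(105, 2)·p = 5460 · (1/1260) = 13/3.
E[α(G)] ≥ n − E[|E(G)|] = 105 − 13/3 = 302/3.
Numerically: ≈ 100.66667.
(This is only a lower bound; the true E[α(G)] may be larger.)

E[α(G)] ≥ 302/3 ≈ 100.66667.


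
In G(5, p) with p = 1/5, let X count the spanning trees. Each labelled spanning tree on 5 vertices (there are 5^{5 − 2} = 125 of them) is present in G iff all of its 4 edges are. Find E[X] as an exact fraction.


K_5 has 5^{5 − 2} = 125 labelled spanning trees.
For each such spanning tree H, let X_H = 1 if all 4 edges of H are present in G. Then P[X_H = 1] = p^{4} = (1/5)^{4} = 1/625.
Summing the indicators: E[X] = Σ_H E[X_H] = 125 · p^{4} = 125 · 1/625 = 1/5.
Numerically: E[X] ≈ 0.2.

E[X] = 125 · (1/5)^{4} = 1/5 ≈ 0.2.


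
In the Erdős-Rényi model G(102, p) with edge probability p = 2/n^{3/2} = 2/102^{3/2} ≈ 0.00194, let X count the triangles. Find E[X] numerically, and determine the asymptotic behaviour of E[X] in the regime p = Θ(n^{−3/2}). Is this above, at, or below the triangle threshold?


Number of potential triangles: C(102, 3) = 171700.
Each occurs with probability p³ ≈ (0.00194)³ ≈ 7.31795e-09.
By linearity: E[X] = C(102, 3)·p³ ≈ 171700 · 7.31795e-09 ≈ 0.001.
Since α = 3/2 > 1, p = c/n^{3/2} = o(1/n) is below the triangle threshold p ~ 1/n. Asymptotically E[X] ~ (c³/6)·n^{3(1−α)} = (2³/6)·n^{-1.5} → 0, so by Markov's inequality G has no triangles w.h.p.

E[X] ≈ 0.001; in regime p = Θ(1/n^{3/2}) E[X] tends to 0 (below the triangle threshold p ~ 1/n).


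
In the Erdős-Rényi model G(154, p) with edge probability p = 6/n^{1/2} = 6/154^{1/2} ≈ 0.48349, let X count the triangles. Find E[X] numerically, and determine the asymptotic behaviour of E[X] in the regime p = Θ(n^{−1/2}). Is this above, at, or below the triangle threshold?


Number of potential triangles: C(154, 3) = 596904.
Each occurs with probability p³ ≈ (0.48349)³ ≈ 1.1302452e-01.
By linearity: E[X] = C(154, 3)·p³ ≈ 596904 · 1.1302452e-01 ≈ 67464.78786.
Since α = 1/2 < 1, p = c/n^{1/2} ≫ 1/n is above the triangle threshold p ~ 1/n. Asymptotically E[X] ~ (c³/6)·n^{3(1−α)} = (6³/6)·n^{1.5} → ∞; triangles are abundant w.h.p.

E[X] ≈ 67464.78786; in regime p = Θ(1/n^{1/2}) E[X] diverges (above the triangle threshold p ~ 1/n).


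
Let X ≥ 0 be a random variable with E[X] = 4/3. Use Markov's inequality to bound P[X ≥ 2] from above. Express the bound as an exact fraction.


μ = E[X] = 4/3, a = 2.
Markov: P[X ≥ 2] ≤ μ/a = (4/3)/2 = 2/3.
Numerically: ≈ 0.667.
(Since a = 2 > μ = 1.333, the bound 2/3 is < 1 and informative.)

P[X ≥ 2] ≤ 2/3 ≈ 0.667.


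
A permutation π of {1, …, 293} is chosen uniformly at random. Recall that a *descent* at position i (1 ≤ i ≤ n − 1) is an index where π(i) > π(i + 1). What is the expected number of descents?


Write X = Σ X_I over i = 1, …, 292, with X_I the indicator of one descent.
There are 292 indicators.
For each fixed i, the pair (π(i), π(i+1)) is a uniformly random ordered pair of distinct values from {1, …, 293}; by symmetry P[π(i) > π(i+1)] = 1/2.
By linearity: E[X] = 292 · (1/2) = (293 − 1) · (1/2) = 146 ≈ 146.000000.

E[X] = 146 = 146.000000.


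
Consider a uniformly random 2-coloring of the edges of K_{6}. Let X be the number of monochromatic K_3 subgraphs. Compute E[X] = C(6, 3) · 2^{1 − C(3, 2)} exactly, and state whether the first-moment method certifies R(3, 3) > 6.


E[X] = C(6, 3) · 2^{1 − 3} = 20 · 2^{−2} = 20/4.
As a reduced fraction: E[X] = 5 ≈ 5.00000.
Is E[X] < 1? NO.
Since E[X] ≥ 1, the first-moment bound is inconclusive at n = 6; it does NOT by itself certify R(3, 3) > 6.

E[X] = 5 ≈ 5.00000; E[X] ≥ 1; first-moment method inconclusive here.


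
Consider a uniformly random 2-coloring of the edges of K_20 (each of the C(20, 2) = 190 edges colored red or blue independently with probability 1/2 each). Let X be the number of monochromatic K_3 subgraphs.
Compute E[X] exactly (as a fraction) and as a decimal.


Let X = Σ_S X_S over the C(20, 3) = 1140 subsets S of size 3, where X_S = 1 if the K_3 on S is monochromatic.
For a fixed S, the K_3 on S has C(3, 2) = 3 edges. P[all 3 edges red] = (1/2)^3, and likewise for blue, so P[monochromatic] = 2·(1/2)^3 = 2^{1 − 3} = 1/4.
By linearity of expectation: E[X] = C(20, 3) · 2^{1 − 3} = 1140 · 1/4 = 285.
Numerically: E[X] ≈ 285.000.

E[X] = C(20,3)·2^(1−C(3,2)) = 285 ≈ 285.000.


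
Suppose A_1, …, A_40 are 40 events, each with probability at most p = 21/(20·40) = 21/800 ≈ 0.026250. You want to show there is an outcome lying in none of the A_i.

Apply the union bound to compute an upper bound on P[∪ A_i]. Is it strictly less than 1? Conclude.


Union bound: P[∪_{i=1}^{40} A_i] ≤ Σ_i P[A_i] ≤ 40·p = 40·(21/800) = 21/20.
Numerically: 21/20 ≈ 1.050000.
Is 21/20 < 1? NO.
Since the bound 21/20 is ≥ 1, the union bound is uninformative here; it does NOT by itself certify existence.

40·p = 21/20 ≈ 1.050000; existence NOT certified by the union bound.


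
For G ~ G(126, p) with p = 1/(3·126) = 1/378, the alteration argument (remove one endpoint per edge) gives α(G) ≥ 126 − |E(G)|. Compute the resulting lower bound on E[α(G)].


E[|E(G)|] = C(126, 2)·p = 7875 · (1/378) = 125/6.
E[α(G)] ≥ n − E[|E(G)|] = 126 − 125/6 = 631/6.
Numerically: ≈ 105.166667.
(This is only a lower bound; the true E[α(G)] may be larger.)

E[α(G)] ≥ 631/6 ≈ 105.166667.


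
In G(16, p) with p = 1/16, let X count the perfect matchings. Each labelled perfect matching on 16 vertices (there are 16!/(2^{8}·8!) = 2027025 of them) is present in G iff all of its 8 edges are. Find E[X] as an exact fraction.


K_16 has 16!/(2^{8}·8!) = 2027025 labelled perfect matchings.
For each such perfect matching H, let X_H = 1 if all 8 edges of H are present in G. Then P[X_H = 1] = p^{8} = (1/16)^{8} = 1/4294967296.
Summing the indicators: E[X] = Σ_H E[X_H] = 2027025 · p^{8} = 2027025 · 1/4294967296 = 2027025/4294967296.
Numerically: E[X] ≈ 0.000472.

E[X] = 2027025 · (1/16)^{8} = 2027025/4294967296 ≈ 0.000472.


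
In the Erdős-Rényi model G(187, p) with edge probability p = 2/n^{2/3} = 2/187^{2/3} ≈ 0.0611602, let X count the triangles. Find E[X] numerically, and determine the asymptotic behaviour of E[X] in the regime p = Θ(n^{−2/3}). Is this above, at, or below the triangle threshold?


Number of potential triangles: C(187, 3) = 1072445.
Each occurs with probability p³ ≈ (0.0611602)³ ≈ 2.28774057e-04.
By linearity: E[X] = C(187, 3)·p³ ≈ 1072445 · 2.28774057e-04 ≈ 245.347594.
Since α = 2/3 < 1, p = c/n^{2/3} ≫ 1/n is above the triangle threshold p ~ 1/n. Asymptotically E[X] ~ (c³/6)·n^{3(1−α)} = (2³/6)·n^{1} → ∞; triangles are abundant w.h.p.

E[X] ≈ 245.347594; in regime p = Θ(1/n^{2/3}) E[X] diverges (above the triangle threshold p ~ 1/n).
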